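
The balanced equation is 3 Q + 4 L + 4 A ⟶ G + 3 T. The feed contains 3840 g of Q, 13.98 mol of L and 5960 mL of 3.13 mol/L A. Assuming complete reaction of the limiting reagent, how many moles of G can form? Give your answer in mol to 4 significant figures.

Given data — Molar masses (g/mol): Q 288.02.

3.495 mol

n(Q) = 3840 / 288.02 = 13.33 mol
n(L) = 13.98 mol
n(A) = 3.13 × 5960/1000 = 18.65 mol
n/ν → Q: 4.443, L: 3.495, A: 4.663; L is limiting.
n(G) = (1/4) × 13.98 = 3.495 mol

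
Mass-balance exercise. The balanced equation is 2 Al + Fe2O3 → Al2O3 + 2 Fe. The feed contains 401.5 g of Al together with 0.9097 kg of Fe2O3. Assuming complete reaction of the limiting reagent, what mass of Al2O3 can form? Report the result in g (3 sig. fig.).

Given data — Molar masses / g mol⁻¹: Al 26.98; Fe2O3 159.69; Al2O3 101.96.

n(Al) = 401.5 / 26.98 = 14.88 mol
n(Fe2O3) = 0.9097×1000 / 159.69 = 5.697 mol
n/ν for Al = 14.88/2 = 7.440
n/ν for Fe2O3 = 5.697/1 = 5.697
Smallest n/ν is Fe2O3 → limiting reagent.
n(Al2O3) = (1/1) × 5.697 = 5.697 mol
mass = 5.697 × 101.96 = 580.9 g

581 g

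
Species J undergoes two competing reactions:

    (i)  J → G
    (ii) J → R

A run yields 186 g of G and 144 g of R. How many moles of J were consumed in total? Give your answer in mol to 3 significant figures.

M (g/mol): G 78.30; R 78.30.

4.21 mol

n(G) = 186 / 78.30 = 2.375 mol
n(R) = 144 / 78.30 = 1.839 mol
n(J) via (i) = (1/1)×2.375 = 2.375 mol
n(J) via (ii) = (1/1)×1.839 = 1.839 mol
total n(J) = 2.375 + 1.839 = 4.214 mol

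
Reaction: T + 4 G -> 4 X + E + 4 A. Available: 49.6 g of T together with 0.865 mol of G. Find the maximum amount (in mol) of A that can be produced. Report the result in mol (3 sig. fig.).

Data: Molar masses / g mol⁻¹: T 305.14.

0.650 mol

n(T) = 49.60 / 305.14 = 0.1625 mol
n(G) = 0.8650 mol
n/ν for T = 0.1625/1 = 0.1625
n/ν for G = 0.8650/4 = 0.2163
Smallest n/ν is T → limiting reagent.
n(A) = (4/1) × 0.1625 = 0.6500 mol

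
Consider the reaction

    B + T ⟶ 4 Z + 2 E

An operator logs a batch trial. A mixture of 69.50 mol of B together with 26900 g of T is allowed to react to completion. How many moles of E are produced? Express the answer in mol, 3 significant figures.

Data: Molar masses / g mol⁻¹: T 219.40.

139 mol

n(B) = 69.50 mol
n(T) = 26900 / 219.40 = 122.6 mol
n/ν for B = 69.50/1 = 69.50
n/ν for T = 122.6/1 = 122.6
Smallest n/ν is B → limiting reagent.
n(E) = (2/1) × 69.50 = 139.0 mol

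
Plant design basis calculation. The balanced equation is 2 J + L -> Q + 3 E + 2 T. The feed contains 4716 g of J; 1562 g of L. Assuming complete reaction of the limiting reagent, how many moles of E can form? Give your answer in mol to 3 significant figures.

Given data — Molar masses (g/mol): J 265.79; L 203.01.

n(J) = 4716 / 265.79 = 17.74 mol
n(L) = 1562 / 203.01 = 7.694 mol
n/ν for J = 17.74/2 = 8.870
n/ν for L = 7.694/1 = 7.694
Smallest n/ν is L → limiting reagent.
n(E) = (3/1) × 7.694 = 23.08 mol

23.1 mol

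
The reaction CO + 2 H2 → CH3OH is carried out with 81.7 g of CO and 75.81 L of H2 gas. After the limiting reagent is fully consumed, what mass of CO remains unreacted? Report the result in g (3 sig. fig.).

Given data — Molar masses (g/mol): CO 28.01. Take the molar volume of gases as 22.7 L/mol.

34.9 g

n(CO) = 81.70 / 28.01 = 2.917 mol
n(H2) = 75.81 / 22.7 = 3.340 mol
n/ν → CO: 2.917, H2: 1.670; H2 is limiting.
CO consumed = (1/2) × 3.340 = 1.670 mol
CO remaining = 2.917 − 1.670 = 1.247 mol
mass = 1.247 × 28.01 = 34.93 g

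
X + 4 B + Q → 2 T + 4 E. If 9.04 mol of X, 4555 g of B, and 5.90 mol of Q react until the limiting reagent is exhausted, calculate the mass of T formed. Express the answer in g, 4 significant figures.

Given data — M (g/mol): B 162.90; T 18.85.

n(X) = 9.040 mol
n(B) = 4555 / 162.90 = 27.96 mol
n(Q) = 5.900 mol
n/ν for X = 9.040/1 = 9.040
n/ν for B = 27.96/4 = 6.990
n/ν for Q = 5.900/1 = 5.900
Smallest n/ν is Q → limiting reagent.
n(T) = (2/1) × 5.900 = 11.80 mol
mass = 11.80 × 18.85 = 222.4 g

222.4 g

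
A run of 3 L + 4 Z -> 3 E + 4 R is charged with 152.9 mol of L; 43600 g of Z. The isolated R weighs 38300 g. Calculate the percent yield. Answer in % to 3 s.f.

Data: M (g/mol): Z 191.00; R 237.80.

79.0 %

n(L) = 152.9 mol
n(Z) = 43600 / 191.00 = 228.3 mol
n/ν → L: 50.97, Z: 57.08; L is limiting.
theoretical n(R) = (4/3) × 152.9 = 203.9 mol → 48490 g
% yield = 38300 / 48490 × 100 = 78.99 %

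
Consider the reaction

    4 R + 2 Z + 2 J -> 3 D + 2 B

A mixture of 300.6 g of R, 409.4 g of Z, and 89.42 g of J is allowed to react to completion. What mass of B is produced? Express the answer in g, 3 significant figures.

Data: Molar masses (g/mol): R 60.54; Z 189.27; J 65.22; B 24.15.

33.1 g

n(R) = 300.6 / 60.54 = 4.965 mol
n(Z) = 409.4 / 189.27 = 2.163 mol
n(J) = 89.42 / 65.22 = 1.371 mol
n/ν for R = 4.965/4 = 1.241
n/ν for Z = 2.163/2 = 1.082
n/ν for J = 1.371/2 = 0.6855
Smallest n/ν is J → limiting reagent.
n(B) = (2/2) × 1.371 = 1.371 mol
mass = 1.371 × 24.15 = 33.11 g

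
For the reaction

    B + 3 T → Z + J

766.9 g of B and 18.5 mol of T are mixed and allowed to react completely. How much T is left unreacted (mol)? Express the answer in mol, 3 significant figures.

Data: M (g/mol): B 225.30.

n(B) = 766.9 / 225.30 = 3.404 mol
n(T) = 18.50 mol
n/ν → B: 3.404, T: 6.167; B is limiting.
T consumed = (3/1) × 3.404 = 10.21 mol
T remaining = 18.50 − 10.21 = 8.290 mol

8.29 mol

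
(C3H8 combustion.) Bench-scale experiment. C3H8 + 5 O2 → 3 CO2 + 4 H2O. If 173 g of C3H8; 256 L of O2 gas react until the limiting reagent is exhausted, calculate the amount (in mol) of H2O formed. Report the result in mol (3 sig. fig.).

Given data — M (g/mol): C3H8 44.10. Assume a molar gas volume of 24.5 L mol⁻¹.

n(C3H8) = 173.0 / 44.10 = 3.923 mol
n(O2) = 256.0 / 24.5 = 10.45 mol
n/ν for C3H8 = 3.923/1 = 3.923
n/ν for O2 = 10.45/5 = 2.090
Smallest n/ν is O2 → limiting reagent.
n(H2O) = (4/5) × 10.45 = 8.360 mol

8.36 mol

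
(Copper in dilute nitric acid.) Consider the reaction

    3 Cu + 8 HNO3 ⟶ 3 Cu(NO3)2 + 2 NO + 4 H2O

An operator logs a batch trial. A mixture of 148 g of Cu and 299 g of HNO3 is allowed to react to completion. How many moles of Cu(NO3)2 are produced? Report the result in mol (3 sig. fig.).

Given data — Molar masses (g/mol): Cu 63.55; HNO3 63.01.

1.78 mol

n(Cu) = 148.0 / 63.55 = 2.329 mol
n(HNO3) = 299.0 / 63.01 = 4.745 mol
n/ν for Cu = 2.329/3 = 0.7763
n/ν for HNO3 = 4.745/8 = 0.5931
Smallest n/ν is HNO3 → limiting reagent.
n(Cu(NO3)2) = (3/8) × 4.745 = 1.779 mol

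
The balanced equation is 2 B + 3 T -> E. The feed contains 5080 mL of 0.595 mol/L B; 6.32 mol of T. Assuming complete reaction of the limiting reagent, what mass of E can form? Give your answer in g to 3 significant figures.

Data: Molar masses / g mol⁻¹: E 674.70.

1020 g

n(B) = 0.595 × 5080/1000 = 3.023 mol
n(T) = 6.320 mol
n/ν for B = 3.023/2 = 1.512
n/ν for T = 6.320/3 = 2.107
Smallest n/ν is B → limiting reagent.
n(E) = (1/2) × 3.023 = 1.512 mol
mass = 1.512 × 674.70 = 1020 g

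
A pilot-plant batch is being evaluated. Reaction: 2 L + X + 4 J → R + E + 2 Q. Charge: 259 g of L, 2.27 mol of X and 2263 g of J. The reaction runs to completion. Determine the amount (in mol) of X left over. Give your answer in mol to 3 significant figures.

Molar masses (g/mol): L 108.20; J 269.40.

n(L) = 259.0 / 108.20 = 2.394 mol
n(X) = 2.270 mol
n(J) = 2263 / 269.40 = 8.400 mol
n/ν → L: 1.197, X: 2.270, J: 2.100; L is limiting.
X consumed = (1/2) × 2.394 = 1.197 mol
X remaining = 2.270 − 1.197 = 1.073 mol

1.07 mol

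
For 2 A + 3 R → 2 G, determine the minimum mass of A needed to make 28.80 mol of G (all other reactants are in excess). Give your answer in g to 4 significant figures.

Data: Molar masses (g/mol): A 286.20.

8243 g

n(G) = 28.80 mol
n(A) = (2/2) × 28.80 = 28.80 mol
mass = 28.80 × 286.20 = 8243 g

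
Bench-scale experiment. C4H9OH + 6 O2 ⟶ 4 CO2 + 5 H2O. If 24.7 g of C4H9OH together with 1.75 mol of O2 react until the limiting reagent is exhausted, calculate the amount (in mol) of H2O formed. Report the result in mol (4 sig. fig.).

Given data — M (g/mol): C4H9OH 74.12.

n(C4H9OH) = 24.70 / 74.12 = 0.3332 mol
n(O2) = 1.750 mol
n/ν for C4H9OH = 0.3332/1 = 0.3332
n/ν for O2 = 1.750/6 = 0.2917
Smallest n/ν is O2 → limiting reagent.
n(H2O) = (5/6) × 1.750 = 1.458 mol

1.458 mol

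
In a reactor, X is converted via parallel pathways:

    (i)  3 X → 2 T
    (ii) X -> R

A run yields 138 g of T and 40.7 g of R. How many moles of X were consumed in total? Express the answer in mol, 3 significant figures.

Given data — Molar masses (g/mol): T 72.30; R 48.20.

n(T) = 138 / 72.30 = 1.909 mol
n(R) = 40.7 / 48.20 = 0.8444 mol
n(X) via (i) = (3/2)×1.909 = 2.864 mol
n(X) via (ii) = (1/1)×0.8444 = 0.8444 mol
total n(X) = 2.864 + 0.8444 = 3.708 mol

3.71 mol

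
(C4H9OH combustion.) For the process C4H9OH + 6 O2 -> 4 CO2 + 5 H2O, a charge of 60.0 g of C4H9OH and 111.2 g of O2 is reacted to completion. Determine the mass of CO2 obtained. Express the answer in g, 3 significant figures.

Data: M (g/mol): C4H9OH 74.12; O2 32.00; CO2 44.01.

102 g

n(C4H9OH) = 60.00 / 74.12 = 0.8095 mol
n(O2) = 111.2 / 32.00 = 3.475 mol
n/ν for C4H9OH = 0.8095/1 = 0.8095
n/ν for O2 = 3.475/6 = 0.5792
Smallest n/ν is O2 → limiting reagent.
n(CO2) = (4/6) × 3.475 = 2.317 mol
mass = 2.317 × 44.01 = 102.0 g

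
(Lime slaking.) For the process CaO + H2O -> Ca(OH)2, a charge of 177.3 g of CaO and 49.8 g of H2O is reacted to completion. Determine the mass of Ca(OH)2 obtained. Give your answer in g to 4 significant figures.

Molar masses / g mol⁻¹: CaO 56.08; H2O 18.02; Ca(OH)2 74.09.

n(CaO) = 177.3 / 56.08 = 3.162 mol
n(H2O) = 49.80 / 18.02 = 2.764 mol
n/ν for CaO = 3.162/1 = 3.162
n/ν for H2O = 2.764/1 = 2.764
Smallest n/ν is H2O → limiting reagent.
n(Ca(OH)2) = (1/1) × 2.764 = 2.764 mol
mass = 2.764 × 74.09 = 204.8 g

204.8 g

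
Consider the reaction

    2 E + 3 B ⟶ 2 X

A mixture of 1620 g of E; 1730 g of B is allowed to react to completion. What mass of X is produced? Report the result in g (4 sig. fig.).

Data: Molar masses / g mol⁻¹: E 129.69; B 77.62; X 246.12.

n(E) = 1620 / 129.69 = 12.49 mol
n(B) = 1730 / 77.62 = 22.29 mol
n/ν for E = 12.49/2 = 6.245
n/ν for B = 22.29/3 = 7.430
Smallest n/ν is E → limiting reagent.
n(X) = (2/2) × 12.49 = 12.49 mol
mass = 12.49 × 246.12 = 3074 g

3074 g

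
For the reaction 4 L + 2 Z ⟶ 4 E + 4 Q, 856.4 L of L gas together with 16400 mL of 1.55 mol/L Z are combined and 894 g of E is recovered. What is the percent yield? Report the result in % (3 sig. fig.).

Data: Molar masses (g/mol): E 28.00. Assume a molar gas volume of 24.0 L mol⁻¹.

89.5 %

n(L) = 856.4 / 24.0 = 35.68 mol
n(Z) = 1.55 × 16400/1000 = 25.42 mol
n/ν → L: 8.920, Z: 12.71; L is limiting.
theoretical n(E) = (4/4) × 35.68 = 35.68 mol → 999.0 g
% yield = 894 / 999.0 × 100 = 89.49 %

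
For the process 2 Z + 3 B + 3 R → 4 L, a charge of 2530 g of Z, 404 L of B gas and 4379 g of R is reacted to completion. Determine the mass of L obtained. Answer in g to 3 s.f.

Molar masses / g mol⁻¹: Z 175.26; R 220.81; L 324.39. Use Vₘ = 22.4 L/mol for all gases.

7800 g

n(Z) = 2530 / 175.26 = 14.44 mol
n(B) = 404.0 / 22.4 = 18.04 mol
n(R) = 4379 / 220.81 = 19.83 mol
n/ν → Z: 7.220, B: 6.013, R: 6.610; B is limiting.
n(L) = (4/3) × 18.04 = 24.05 mol
mass = 24.05 × 324.39 = 7802 g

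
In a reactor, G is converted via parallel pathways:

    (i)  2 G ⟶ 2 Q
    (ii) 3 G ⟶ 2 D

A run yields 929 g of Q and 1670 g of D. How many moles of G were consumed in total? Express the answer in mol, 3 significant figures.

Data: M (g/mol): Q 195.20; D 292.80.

n(Q) = 929 / 195.20 = 4.759 mol
n(D) = 1670 / 292.80 = 5.704 mol
n(G) via (i) = (2/2)×4.759 = 4.759 mol
n(G) via (ii) = (3/2)×5.704 = 8.556 mol
total n(G) = 4.759 + 8.556 = 13.32 mol

13.3 mol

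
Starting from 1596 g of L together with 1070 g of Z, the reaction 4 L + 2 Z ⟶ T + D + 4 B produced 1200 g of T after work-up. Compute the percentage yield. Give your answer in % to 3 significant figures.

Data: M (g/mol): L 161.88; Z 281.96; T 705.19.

n(L) = 1596 / 161.88 = 9.859 mol
n(Z) = 1070 / 281.96 = 3.795 mol
n/ν for L = 9.859/4 = 2.465
n/ν for Z = 3.795/2 = 1.898
Smallest n/ν is Z → limiting reagent.
theoretical n(T) = (1/2) × 3.795 = 1.898 mol → 1338 g
% yield = 1200 / 1338 × 100 = 89.69 %

89.7 %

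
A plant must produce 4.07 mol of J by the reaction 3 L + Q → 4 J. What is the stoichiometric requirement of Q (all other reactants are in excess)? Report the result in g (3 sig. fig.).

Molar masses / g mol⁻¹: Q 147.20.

150 g

n(J) = 4.070 mol
n(Q) = (1/4) × 4.070 = 1.018 mol
mass = 1.018 × 147.20 = 149.8 g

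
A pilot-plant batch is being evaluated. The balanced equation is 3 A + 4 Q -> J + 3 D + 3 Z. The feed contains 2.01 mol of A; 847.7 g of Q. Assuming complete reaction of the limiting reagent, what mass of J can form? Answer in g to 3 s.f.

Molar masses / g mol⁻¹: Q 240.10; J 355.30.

238 g

n(A) = 2.010 mol
n(Q) = 847.7 / 240.10 = 3.531 mol
n/ν for A = 2.010/3 = 0.6700
n/ν for Q = 3.531/4 = 0.8828
Smallest n/ν is A → limiting reagent.
n(J) = (1/3) × 2.010 = 0.6700 mol
mass = 0.6700 × 355.30 = 238.1 g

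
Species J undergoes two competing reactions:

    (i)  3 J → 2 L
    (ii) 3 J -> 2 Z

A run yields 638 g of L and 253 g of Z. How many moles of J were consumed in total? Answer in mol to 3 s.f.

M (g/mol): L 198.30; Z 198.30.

n(L) = 638 / 198.30 = 3.217 mol
n(Z) = 253 / 198.30 = 1.276 mol
n(J) via (i) = (3/2)×3.217 = 4.826 mol
n(J) via (ii) = (3/2)×1.276 = 1.914 mol
total n(J) = 4.826 + 1.914 = 6.740 mol

6.74 mol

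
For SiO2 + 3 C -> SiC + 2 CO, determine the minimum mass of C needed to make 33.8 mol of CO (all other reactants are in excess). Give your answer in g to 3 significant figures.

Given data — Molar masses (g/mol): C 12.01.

609 g

n(CO) = 33.80 mol
n(C) = (3/2) × 33.80 = 50.70 mol
mass = 50.70 × 12.01 = 608.9 g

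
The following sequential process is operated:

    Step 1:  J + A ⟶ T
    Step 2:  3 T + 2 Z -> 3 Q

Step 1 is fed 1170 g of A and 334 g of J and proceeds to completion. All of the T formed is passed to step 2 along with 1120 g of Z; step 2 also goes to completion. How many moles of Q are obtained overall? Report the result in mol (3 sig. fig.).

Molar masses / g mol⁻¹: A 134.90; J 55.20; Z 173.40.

Step 1:
n(A) = 1170 / 134.90 = 8.673 mol
n(J) = 334.0 / 55.20 = 6.051 mol
n/ν → A: 8.673, J: 6.051; J is limiting.
n(T) produced = (1/1) × 6.051 = 6.051 mol
Step 2:
n(T) available = 6.051 mol
n(Z) = 1120 / 173.40 = 6.459 mol
n/ν → T: 2.017, Z: 3.230; T is limiting.
n(Q) = (3/3) × 6.051 = 6.051 mol

6.05 mol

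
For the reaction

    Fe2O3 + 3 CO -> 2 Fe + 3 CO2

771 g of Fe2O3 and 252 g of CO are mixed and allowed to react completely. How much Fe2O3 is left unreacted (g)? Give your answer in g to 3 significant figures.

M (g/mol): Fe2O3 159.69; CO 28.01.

292 g

n(Fe2O3) = 771.0 / 159.69 = 4.828 mol
n(CO) = 252.0 / 28.01 = 8.997 mol
n/ν → Fe2O3: 4.828, CO: 2.999; CO is limiting.
Fe2O3 consumed = (1/3) × 8.997 = 2.999 mol
Fe2O3 remaining = 4.828 − 2.999 = 1.829 mol
mass = 1.829 × 159.69 = 292.1 g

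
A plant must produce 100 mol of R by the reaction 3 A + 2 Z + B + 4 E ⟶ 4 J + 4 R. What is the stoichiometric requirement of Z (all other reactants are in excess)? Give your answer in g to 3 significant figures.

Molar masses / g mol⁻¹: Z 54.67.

2730 g

n(R) = 100.0 mol
n(Z) = (2/4) × 100.0 = 50.00 mol
mass = 50.00 × 54.67 = 2734 g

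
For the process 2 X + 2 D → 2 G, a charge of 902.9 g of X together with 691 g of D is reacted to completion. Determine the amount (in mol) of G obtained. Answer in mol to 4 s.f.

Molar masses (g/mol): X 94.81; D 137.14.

n(X) = 902.9 / 94.81 = 9.523 mol
n(D) = 691.0 / 137.14 = 5.039 mol
n/ν → X: 4.762, D: 2.520; D is limiting.
n(G) = (2/2) × 5.039 = 5.039 mol

5.039 mol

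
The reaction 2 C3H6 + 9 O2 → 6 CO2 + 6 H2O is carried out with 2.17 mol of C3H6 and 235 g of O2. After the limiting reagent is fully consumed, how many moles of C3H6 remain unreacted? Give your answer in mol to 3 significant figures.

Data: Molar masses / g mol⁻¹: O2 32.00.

n(C3H6) = 2.170 mol
n(O2) = 235.0 / 32.00 = 7.344 mol
n/ν for C3H6 = 2.170/2 = 1.085
n/ν for O2 = 7.344/9 = 0.8160
Smallest n/ν is O2 → limiting reagent.
C3H6 consumed = (2/9) × 7.344 = 1.632 mol
C3H6 remaining = 2.170 − 1.632 = 0.5380 mol

0.538 mol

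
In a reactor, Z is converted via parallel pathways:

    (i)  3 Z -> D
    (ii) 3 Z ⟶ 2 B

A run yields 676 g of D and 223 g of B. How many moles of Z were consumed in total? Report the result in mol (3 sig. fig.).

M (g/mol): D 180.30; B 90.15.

15.0 mol

n(D) = 676 / 180.30 = 3.749 mol
n(B) = 223 / 90.15 = 2.474 mol
n(Z) via (i) = (3/1)×3.749 = 11.25 mol
n(Z) via (ii) = (3/2)×2.474 = 3.711 mol
total n(Z) = 11.25 + 3.711 = 14.96 mol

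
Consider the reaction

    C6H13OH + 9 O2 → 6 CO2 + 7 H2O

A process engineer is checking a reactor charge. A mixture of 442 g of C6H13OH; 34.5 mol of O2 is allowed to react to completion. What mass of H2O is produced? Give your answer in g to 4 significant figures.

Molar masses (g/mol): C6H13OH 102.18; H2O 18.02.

n(C6H13OH) = 442.0 / 102.18 = 4.326 mol
n(O2) = 34.50 mol
n/ν for C6H13OH = 4.326/1 = 4.326
n/ν for O2 = 34.50/9 = 3.833
Smallest n/ν is O2 → limiting reagent.
n(H2O) = (7/9) × 34.50 = 26.83 mol
mass = 26.83 × 18.02 = 483.5 g

483.5 g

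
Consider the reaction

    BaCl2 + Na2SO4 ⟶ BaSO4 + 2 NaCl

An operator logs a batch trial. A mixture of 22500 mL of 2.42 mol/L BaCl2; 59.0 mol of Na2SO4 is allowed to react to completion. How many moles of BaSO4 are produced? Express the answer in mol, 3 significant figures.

n(BaCl2) = 2.42 × 22500/1000 = 54.45 mol
n(Na2SO4) = 59.00 mol
n/ν → BaCl2: 54.45, Na2SO4: 59.00; BaCl2 is limiting.
n(BaSO4) = (1/1) × 54.45 = 54.45 mol

54.5 mol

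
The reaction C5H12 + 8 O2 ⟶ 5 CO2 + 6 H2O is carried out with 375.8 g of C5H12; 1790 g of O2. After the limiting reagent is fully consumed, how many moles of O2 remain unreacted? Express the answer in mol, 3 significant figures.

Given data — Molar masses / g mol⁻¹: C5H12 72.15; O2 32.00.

n(C5H12) = 375.8 / 72.15 = 5.209 mol
n(O2) = 1790 / 32.00 = 55.94 mol
n/ν for C5H12 = 5.209/1 = 5.209
n/ν for O2 = 55.94/8 = 6.993
Smallest n/ν is C5H12 → limiting reagent.
O2 consumed = (8/1) × 5.209 = 41.67 mol
O2 remaining = 55.94 − 41.67 = 14.27 mol

14.3 mol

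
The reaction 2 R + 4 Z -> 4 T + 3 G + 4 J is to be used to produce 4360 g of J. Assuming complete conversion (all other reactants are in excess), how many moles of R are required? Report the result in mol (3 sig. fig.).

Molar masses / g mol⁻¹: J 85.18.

25.6 mol

n(J) = 4360 / 85.18 = 51.19 mol
n(R) = (2/4) × 51.19 = 25.60 mol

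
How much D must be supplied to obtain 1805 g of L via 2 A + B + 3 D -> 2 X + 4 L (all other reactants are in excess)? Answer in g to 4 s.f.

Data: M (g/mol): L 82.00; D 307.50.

n(L) = 1805 / 82.00 = 22.01 mol
n(D) = (3/4) × 22.01 = 16.51 mol
mass = 16.51 × 307.50 = 5077 g

5077 g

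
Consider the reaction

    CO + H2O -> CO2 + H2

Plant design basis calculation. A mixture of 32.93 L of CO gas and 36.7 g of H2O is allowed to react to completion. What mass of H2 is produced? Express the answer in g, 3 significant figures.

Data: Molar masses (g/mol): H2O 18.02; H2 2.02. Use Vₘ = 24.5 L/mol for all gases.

2.72 g

n(CO) = 32.93 / 24.5 = 1.344 mol
n(H2O) = 36.70 / 18.02 = 2.037 mol
n/ν → CO: 1.344, H2O: 2.037; CO is limiting.
n(H2) = (1/1) × 1.344 = 1.344 mol
mass = 1.344 × 2.02 = 2.715 g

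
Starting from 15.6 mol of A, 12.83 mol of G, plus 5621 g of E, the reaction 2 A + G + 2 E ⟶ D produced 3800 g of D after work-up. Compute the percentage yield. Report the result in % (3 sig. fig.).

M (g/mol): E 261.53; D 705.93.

69.0 %

n(A) = 15.60 mol
n(G) = 12.83 mol
n(E) = 5621 / 261.53 = 21.49 mol
n/ν for A = 15.60/2 = 7.800
n/ν for G = 12.83/1 = 12.83
n/ν for E = 21.49/2 = 10.75
Smallest n/ν is A → limiting reagent.
theoretical n(D) = (1/2) × 15.60 = 7.800 mol → 5506 g
% yield = 3800 / 5506 × 100 = 69.02 %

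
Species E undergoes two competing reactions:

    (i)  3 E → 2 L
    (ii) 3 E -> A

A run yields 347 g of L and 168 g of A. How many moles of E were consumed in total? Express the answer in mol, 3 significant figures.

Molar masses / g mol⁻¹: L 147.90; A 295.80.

n(L) = 347 / 147.90 = 2.346 mol
n(A) = 168 / 295.80 = 0.5680 mol
n(E) via (i) = (3/2)×2.346 = 3.519 mol
n(E) via (ii) = (3/1)×0.5680 = 1.704 mol
total n(E) = 3.519 + 1.704 = 5.223 mol

5.22 mol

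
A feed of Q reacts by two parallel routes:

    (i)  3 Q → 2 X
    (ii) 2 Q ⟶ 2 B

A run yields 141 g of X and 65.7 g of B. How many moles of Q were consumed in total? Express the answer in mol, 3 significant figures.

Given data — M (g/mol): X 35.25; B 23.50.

8.80 mol

n(X) = 141 / 35.25 = 4.000 mol
n(B) = 65.7 / 23.50 = 2.796 mol
n(Q) via (i) = (3/2)×4.000 = 6.000 mol
n(Q) via (ii) = (2/2)×2.796 = 2.796 mol
total n(Q) = 6.000 + 2.796 = 8.796 mol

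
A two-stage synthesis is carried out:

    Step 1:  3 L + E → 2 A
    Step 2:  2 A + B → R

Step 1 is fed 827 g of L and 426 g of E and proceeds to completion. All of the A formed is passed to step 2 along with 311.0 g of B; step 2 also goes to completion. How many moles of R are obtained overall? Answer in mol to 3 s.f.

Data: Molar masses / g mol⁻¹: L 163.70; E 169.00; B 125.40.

Step 1:
n(L) = 827.0 / 163.70 = 5.052 mol
n(E) = 426.0 / 169.00 = 2.521 mol
n/ν for L = 5.052/3 = 1.684
n/ν for E = 2.521/1 = 2.521
Smallest n/ν is L → limiting reagent.
n(A) produced = (2/3) × 5.052 = 3.368 mol
Step 2:
n(A) available = 3.368 mol
n(B) = 311.0 / 125.40 = 2.480 mol
n/ν for A = 3.368/2 = 1.684
n/ν for B = 2.480/1 = 2.480
Smallest n/ν is A → limiting reagent.
n(R) = (1/2) × 3.368 = 1.684 mol

1.68 mol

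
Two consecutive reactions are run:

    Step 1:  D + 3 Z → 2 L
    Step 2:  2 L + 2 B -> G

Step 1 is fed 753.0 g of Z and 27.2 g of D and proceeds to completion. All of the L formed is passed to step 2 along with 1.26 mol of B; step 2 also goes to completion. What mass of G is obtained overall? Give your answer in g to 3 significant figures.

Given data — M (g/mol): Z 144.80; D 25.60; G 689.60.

Step 1:
n(Z) = 753.0 / 144.80 = 5.200 mol
n(D) = 27.20 / 25.60 = 1.063 mol
n/ν for Z = 5.200/3 = 1.733
n/ν for D = 1.063/1 = 1.063
Smallest n/ν is D → limiting reagent.
n(L) produced = (2/1) × 1.063 = 2.126 mol
Step 2:
n(L) available = 2.126 mol
n(B) = 1.260 mol
n/ν for L = 2.126/2 = 1.063
n/ν for B = 1.260/2 = 0.6300
Smallest n/ν is B → limiting reagent.
n(G) = (1/2) × 1.260 = 0.6300 mol
mass = 0.6300 × 689.60 = 434.4 g

434 g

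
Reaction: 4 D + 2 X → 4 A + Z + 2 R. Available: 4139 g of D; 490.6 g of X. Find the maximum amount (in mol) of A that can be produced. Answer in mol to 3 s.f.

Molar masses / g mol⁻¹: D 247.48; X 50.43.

16.7 mol

n(D) = 4139 / 247.48 = 16.72 mol
n(X) = 490.6 / 50.43 = 9.728 mol
n/ν for D = 16.72/4 = 4.180
n/ν for X = 9.728/2 = 4.864
Smallest n/ν is D → limiting reagent.
n(A) = (4/4) × 16.72 = 16.72 mol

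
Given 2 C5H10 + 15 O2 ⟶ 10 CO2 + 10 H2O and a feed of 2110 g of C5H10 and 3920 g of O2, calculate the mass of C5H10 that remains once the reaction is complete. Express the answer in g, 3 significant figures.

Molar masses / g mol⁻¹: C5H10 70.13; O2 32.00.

n(C5H10) = 2110 / 70.13 = 30.09 mol
n(O2) = 3920 / 32.00 = 122.5 mol
n/ν for C5H10 = 30.09/2 = 15.05
n/ν for O2 = 122.5/15 = 8.167
Smallest n/ν is O2 → limiting reagent.
C5H10 consumed = (2/15) × 122.5 = 16.33 mol
C5H10 remaining = 30.09 − 16.33 = 13.76 mol
mass = 13.76 × 70.13 = 965.0 g

965 g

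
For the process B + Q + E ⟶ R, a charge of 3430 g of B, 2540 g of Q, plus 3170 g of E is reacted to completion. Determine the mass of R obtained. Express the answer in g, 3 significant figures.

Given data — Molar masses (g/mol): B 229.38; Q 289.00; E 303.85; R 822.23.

7230 g

n(B) = 3430 / 229.38 = 14.95 mol
n(Q) = 2540 / 289.00 = 8.789 mol
n(E) = 3170 / 303.85 = 10.43 mol
n/ν for B = 14.95/1 = 14.95
n/ν for Q = 8.789/1 = 8.789
n/ν for E = 10.43/1 = 10.43
Smallest n/ν is Q → limiting reagent.
n(R) = (1/1) × 8.789 = 8.789 mol
mass = 8.789 × 822.23 = 7227 g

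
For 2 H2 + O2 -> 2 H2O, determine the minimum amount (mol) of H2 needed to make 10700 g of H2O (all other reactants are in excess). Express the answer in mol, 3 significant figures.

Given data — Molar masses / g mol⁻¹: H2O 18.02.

594 mol

n(H2O) = 10700 / 18.02 = 593.8 mol
n(H2) = (2/2) × 593.8 = 593.8 mol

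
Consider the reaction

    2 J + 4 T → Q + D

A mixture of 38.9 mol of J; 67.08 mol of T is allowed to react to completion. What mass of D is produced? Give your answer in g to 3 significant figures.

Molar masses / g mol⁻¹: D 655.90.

n(J) = 38.90 mol
n(T) = 67.08 mol
n/ν for J = 38.90/2 = 19.45
n/ν for T = 67.08/4 = 16.77
Smallest n/ν is T → limiting reagent.
n(D) = (1/4) × 67.08 = 16.77 mol
mass = 16.77 × 655.90 = 11000 g

11000 g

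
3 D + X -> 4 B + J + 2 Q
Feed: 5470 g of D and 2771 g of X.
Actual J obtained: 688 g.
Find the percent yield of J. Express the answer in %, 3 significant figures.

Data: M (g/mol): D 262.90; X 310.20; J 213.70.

n(D) = 5470 / 262.90 = 20.81 mol
n(X) = 2771 / 310.20 = 8.933 mol
n/ν for D = 20.81/3 = 6.937
n/ν for X = 8.933/1 = 8.933
Smallest n/ν is D → limiting reagent.
theoretical n(J) = (1/3) × 20.81 = 6.937 mol → 1482 g
% yield = 688 / 1482 × 100 = 46.42 %

46.4 %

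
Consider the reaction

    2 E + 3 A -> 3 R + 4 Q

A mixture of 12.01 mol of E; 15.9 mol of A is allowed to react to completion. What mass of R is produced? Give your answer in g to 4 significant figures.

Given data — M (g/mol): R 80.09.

n(E) = 12.01 mol
n(A) = 15.90 mol
n/ν for E = 12.01/2 = 6.005
n/ν for A = 15.90/3 = 5.300
Smallest n/ν is A → limiting reagent.
n(R) = (3/3) × 15.90 = 15.90 mol
mass = 15.90 × 80.09 = 1273 g

1273 g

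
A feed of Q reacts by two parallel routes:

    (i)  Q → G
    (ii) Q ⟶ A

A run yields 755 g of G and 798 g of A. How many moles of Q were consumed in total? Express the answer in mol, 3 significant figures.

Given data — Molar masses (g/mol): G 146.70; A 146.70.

10.6 mol

n(G) = 755 / 146.70 = 5.147 mol
n(A) = 798 / 146.70 = 5.440 mol
n(Q) via (i) = (1/1)×5.147 = 5.147 mol
n(Q) via (ii) = (1/1)×5.440 = 5.440 mol
total n(Q) = 5.147 + 5.440 = 10.59 mol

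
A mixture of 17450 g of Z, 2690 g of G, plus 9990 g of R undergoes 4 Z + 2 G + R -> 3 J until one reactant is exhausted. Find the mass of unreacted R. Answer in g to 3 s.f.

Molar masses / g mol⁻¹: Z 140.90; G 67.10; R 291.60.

n(Z) = 17450 / 140.90 = 123.8 mol
n(G) = 2690 / 67.10 = 40.09 mol
n(R) = 9990 / 291.60 = 34.26 mol
n/ν for Z = 123.8/4 = 30.95
n/ν for G = 40.09/2 = 20.05
n/ν for R = 34.26/1 = 34.26
Smallest n/ν is G → limiting reagent.
R consumed = (1/2) × 40.09 = 20.05 mol
R remaining = 34.26 − 20.05 = 14.21 mol
mass = 14.21 × 291.60 = 4144 g

4140 g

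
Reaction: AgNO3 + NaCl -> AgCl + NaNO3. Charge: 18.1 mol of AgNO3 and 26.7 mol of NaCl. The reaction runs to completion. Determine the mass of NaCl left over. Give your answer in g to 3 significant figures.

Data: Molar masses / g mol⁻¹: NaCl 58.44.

503 g

n(AgNO3) = 18.10 mol
n(NaCl) = 26.70 mol
n/ν → AgNO3: 18.10, NaCl: 26.70; AgNO3 is limiting.
NaCl consumed = (1/1) × 18.10 = 18.10 mol
NaCl remaining = 26.70 − 18.10 = 8.600 mol
mass = 8.600 × 58.44 = 502.6 g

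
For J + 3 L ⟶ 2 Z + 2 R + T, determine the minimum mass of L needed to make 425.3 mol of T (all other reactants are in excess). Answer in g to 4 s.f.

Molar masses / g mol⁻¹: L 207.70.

n(T) = 425.3 mol
n(L) = (3/1) × 425.3 = 1276 mol
mass = 1276 × 207.70 = 265000 g

265000 g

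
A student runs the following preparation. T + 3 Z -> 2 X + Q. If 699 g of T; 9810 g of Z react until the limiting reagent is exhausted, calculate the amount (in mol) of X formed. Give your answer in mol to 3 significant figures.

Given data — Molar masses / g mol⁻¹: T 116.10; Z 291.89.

n(T) = 699.0 / 116.10 = 6.021 mol
n(Z) = 9810 / 291.89 = 33.61 mol
n/ν → T: 6.021, Z: 11.20; T is limiting.
n(X) = (2/1) × 6.021 = 12.04 mol

12.0 mol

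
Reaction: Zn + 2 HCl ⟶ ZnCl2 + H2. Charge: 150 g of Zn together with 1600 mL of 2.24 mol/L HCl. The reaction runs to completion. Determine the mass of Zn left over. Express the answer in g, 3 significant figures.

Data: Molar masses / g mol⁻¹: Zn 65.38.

32.8 g

n(Zn) = 150.0 / 65.38 = 2.294 mol
n(HCl) = 2.24 × 1600/1000 = 3.584 mol
n/ν for Zn = 2.294/1 = 2.294
n/ν for HCl = 3.584/2 = 1.792
Smallest n/ν is HCl → limiting reagent.
Zn consumed = (1/2) × 3.584 = 1.792 mol
Zn remaining = 2.294 − 1.792 = 0.5020 mol
mass = 0.5020 × 65.38 = 32.82 g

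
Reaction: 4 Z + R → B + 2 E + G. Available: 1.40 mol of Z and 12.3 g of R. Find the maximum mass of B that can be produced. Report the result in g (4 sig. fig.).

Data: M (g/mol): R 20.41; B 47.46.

n(Z) = 1.400 mol
n(R) = 12.30 / 20.41 = 0.6026 mol
n/ν for Z = 1.400/4 = 0.3500
n/ν for R = 0.6026/1 = 0.6026
Smallest n/ν is Z → limiting reagent.
n(B) = (1/4) × 1.400 = 0.3500 mol
mass = 0.3500 × 47.46 = 16.61 g

16.61 g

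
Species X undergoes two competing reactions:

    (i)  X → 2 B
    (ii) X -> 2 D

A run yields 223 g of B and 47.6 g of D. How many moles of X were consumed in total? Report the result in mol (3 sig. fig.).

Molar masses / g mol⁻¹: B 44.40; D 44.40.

3.05 mol

n(B) = 223 / 44.40 = 5.023 mol
n(D) = 47.6 / 44.40 = 1.072 mol
n(X) via (i) = (1/2)×5.023 = 2.512 mol
n(X) via (ii) = (1/2)×1.072 = 0.5360 mol
total n(X) = 2.512 + 0.5360 = 3.048 mol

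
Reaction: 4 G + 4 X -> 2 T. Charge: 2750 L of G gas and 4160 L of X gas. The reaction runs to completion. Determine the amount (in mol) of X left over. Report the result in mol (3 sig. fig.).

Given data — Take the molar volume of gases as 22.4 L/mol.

62.9 mol

n(G) = 2750 / 22.4 = 122.8 mol
n(X) = 4160 / 22.4 = 185.7 mol
n/ν → G: 30.70, X: 46.43; G is limiting.
X consumed = (4/4) × 122.8 = 122.8 mol
X remaining = 185.7 − 122.8 = 62.90 mol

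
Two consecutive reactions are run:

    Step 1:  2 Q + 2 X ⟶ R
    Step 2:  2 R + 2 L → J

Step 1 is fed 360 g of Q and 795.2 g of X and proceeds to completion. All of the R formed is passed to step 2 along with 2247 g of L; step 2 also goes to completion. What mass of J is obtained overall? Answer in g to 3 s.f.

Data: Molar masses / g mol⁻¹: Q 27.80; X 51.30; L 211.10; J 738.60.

Step 1:
n(Q) = 360.0 / 27.80 = 12.95 mol
n(X) = 795.2 / 51.30 = 15.50 mol
n/ν for Q = 12.95/2 = 6.475
n/ν for X = 15.50/2 = 7.750
Smallest n/ν is Q → limiting reagent.
n(R) produced = (1/2) × 12.95 = 6.475 mol
Step 2:
n(R) available = 6.475 mol
n(L) = 2247 / 211.10 = 10.64 mol
n/ν for R = 6.475/2 = 3.238
n/ν for L = 10.64/2 = 5.320
Smallest n/ν is R → limiting reagent.
n(J) = (1/2) × 6.475 = 3.238 mol
mass = 3.238 × 738.60 = 2392 g

2390 g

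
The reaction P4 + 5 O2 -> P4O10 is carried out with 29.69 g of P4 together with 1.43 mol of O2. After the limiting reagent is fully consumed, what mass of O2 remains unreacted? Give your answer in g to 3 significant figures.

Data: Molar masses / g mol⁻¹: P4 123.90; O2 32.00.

n(P4) = 29.69 / 123.90 = 0.2396 mol
n(O2) = 1.430 mol
n/ν → P4: 0.2396, O2: 0.2860; P4 is limiting.
O2 consumed = (5/1) × 0.2396 = 1.198 mol
O2 remaining = 1.430 − 1.198 = 0.2320 mol
mass = 0.2320 × 32.00 = 7.424 g

7.42 g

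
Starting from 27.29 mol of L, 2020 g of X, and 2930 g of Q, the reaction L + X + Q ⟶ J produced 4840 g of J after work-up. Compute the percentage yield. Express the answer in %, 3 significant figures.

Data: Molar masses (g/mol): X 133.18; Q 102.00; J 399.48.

79.9 %

n(L) = 27.29 mol
n(X) = 2020 / 133.18 = 15.17 mol
n(Q) = 2930 / 102.00 = 28.73 mol
n/ν → L: 27.29, X: 15.17, Q: 28.73; X is limiting.
theoretical n(J) = (1/1) × 15.17 = 15.17 mol → 6060 g
% yield = 4840 / 6060 × 100 = 79.87 %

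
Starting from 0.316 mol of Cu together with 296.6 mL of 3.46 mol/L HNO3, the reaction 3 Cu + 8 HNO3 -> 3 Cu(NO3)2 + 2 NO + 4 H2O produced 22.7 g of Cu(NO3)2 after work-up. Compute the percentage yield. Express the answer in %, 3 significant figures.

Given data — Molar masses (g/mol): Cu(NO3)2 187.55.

38.3 %

n(Cu) = 0.3160 mol
n(HNO3) = 3.46 × 296.6/1000 = 1.026 mol
n/ν for Cu = 0.3160/3 = 0.1053
n/ν for HNO3 = 1.026/8 = 0.1283
Smallest n/ν is Cu → limiting reagent.
theoretical n(Cu(NO3)2) = (3/3) × 0.3160 = 0.3160 mol → 59.27 g
% yield = 22.7 / 59.27 × 100 = 38.30 %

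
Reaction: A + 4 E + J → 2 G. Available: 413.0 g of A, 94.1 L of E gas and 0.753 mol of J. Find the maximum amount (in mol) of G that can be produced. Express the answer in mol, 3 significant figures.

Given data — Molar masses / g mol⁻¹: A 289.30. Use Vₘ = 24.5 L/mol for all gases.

1.51 mol

n(A) = 413.0 / 289.30 = 1.428 mol
n(E) = 94.10 / 24.5 = 3.841 mol
n(J) = 0.7530 mol
n/ν → A: 1.428, E: 0.9603, J: 0.7530; J is limiting.
n(G) = (2/1) × 0.7530 = 1.506 mol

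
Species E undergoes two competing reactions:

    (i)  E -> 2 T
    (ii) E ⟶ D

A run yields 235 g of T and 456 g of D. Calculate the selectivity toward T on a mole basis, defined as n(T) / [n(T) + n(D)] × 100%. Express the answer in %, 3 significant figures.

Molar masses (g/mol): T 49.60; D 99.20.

50.8 %

n(T) = 235 / 49.60 = 4.738 mol
n(D) = 456 / 99.20 = 4.597 mol
selectivity = 4.738/(4.738+4.597) × 100 = 50.76 %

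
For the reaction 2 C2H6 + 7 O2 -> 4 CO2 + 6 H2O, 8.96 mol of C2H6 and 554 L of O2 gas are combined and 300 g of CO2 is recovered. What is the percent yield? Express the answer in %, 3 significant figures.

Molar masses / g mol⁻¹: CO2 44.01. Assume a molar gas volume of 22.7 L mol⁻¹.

48.9 %

n(C2H6) = 8.960 mol
n(O2) = 554.0 / 22.7 = 24.41 mol
n/ν → C2H6: 4.480, O2: 3.487; O2 is limiting.
theoretical n(CO2) = (4/7) × 24.41 = 13.95 mol → 613.9 g
% yield = 300 / 613.9 × 100 = 48.87 %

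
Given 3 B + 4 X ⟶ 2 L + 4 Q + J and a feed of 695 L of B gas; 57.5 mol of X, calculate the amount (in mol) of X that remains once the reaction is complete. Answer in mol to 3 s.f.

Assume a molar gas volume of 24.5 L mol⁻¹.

n(B) = 695.0 / 24.5 = 28.37 mol
n(X) = 57.50 mol
n/ν for B = 28.37/3 = 9.457
n/ν for X = 57.50/4 = 14.38
Smallest n/ν is B → limiting reagent.
X consumed = (4/3) × 28.37 = 37.83 mol
X remaining = 57.50 − 37.83 = 19.67 mol

19.7 mol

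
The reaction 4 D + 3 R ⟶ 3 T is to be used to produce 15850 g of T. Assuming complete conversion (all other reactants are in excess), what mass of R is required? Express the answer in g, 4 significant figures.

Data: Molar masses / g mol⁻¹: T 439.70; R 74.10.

2671 g

n(T) = 15850 / 439.70 = 36.05 mol
n(R) = (3/3) × 36.05 = 36.05 mol
mass = 36.05 × 74.10 = 2671 g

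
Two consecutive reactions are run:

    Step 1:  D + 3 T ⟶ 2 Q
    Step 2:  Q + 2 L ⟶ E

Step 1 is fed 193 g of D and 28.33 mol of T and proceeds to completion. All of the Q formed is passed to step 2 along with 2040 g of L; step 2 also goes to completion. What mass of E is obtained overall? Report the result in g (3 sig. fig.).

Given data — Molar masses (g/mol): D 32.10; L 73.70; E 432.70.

Step 1:
n(D) = 193.0 / 32.10 = 6.012 mol
n(T) = 28.33 mol
n/ν for D = 6.012/1 = 6.012
n/ν for T = 28.33/3 = 9.443
Smallest n/ν is D → limiting reagent.
n(Q) produced = (2/1) × 6.012 = 12.02 mol
Step 2:
n(Q) available = 12.02 mol
n(L) = 2040 / 73.70 = 27.68 mol
n/ν for Q = 12.02/1 = 12.02
n/ν for L = 27.68/2 = 13.84
Smallest n/ν is Q → limiting reagent.
n(E) = (1/1) × 12.02 = 12.02 mol
mass = 12.02 × 432.70 = 5201 g

5200 g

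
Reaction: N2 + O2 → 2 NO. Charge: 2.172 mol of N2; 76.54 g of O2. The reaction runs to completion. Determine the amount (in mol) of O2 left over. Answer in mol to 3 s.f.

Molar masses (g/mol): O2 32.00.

0.220 mol

n(N2) = 2.172 mol
n(O2) = 76.54 / 32.00 = 2.392 mol
n/ν for N2 = 2.172/1 = 2.172
n/ν for O2 = 2.392/1 = 2.392
Smallest n/ν is N2 → limiting reagent.
O2 consumed = (1/1) × 2.172 = 2.172 mol
O2 remaining = 2.392 − 2.172 = 0.2200 mol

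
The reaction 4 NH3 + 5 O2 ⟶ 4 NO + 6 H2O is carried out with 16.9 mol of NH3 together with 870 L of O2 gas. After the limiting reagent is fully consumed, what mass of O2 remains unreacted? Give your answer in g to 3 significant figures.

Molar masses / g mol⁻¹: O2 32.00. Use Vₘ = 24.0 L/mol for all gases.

n(NH3) = 16.90 mol
n(O2) = 870.0 / 24.0 = 36.25 mol
n/ν for NH3 = 16.90/4 = 4.225
n/ν for O2 = 36.25/5 = 7.250
Smallest n/ν is NH3 → limiting reagent.
O2 consumed = (5/4) × 16.90 = 21.13 mol
O2 remaining = 36.25 − 21.13 = 15.12 mol
mass = 15.12 × 32.00 = 483.8 g

484 g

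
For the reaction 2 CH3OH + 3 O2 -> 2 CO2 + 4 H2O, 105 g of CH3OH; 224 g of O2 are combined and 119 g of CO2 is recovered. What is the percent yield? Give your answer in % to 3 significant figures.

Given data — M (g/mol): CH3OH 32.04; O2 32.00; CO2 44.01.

n(CH3OH) = 105.0 / 32.04 = 3.277 mol
n(O2) = 224.0 / 32.00 = 7.000 mol
n/ν for CH3OH = 3.277/2 = 1.639
n/ν for O2 = 7.000/3 = 2.333
Smallest n/ν is CH3OH → limiting reagent.
theoretical n(CO2) = (2/2) × 3.277 = 3.277 mol → 144.2 g
% yield = 119 / 144.2 × 100 = 82.52 %

82.5 %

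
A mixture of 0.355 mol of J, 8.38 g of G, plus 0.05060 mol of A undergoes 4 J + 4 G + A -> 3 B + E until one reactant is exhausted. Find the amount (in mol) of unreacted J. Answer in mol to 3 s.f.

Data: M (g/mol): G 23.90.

n(J) = 0.3550 mol
n(G) = 8.380 / 23.90 = 0.3506 mol
n(A) = 0.05060 mol
n/ν → J: 0.08875, G: 0.08765, A: 0.05060; A is limiting.
J consumed = (4/1) × 0.05060 = 0.2024 mol
J remaining = 0.3550 − 0.2024 = 0.1526 mol

0.153 mol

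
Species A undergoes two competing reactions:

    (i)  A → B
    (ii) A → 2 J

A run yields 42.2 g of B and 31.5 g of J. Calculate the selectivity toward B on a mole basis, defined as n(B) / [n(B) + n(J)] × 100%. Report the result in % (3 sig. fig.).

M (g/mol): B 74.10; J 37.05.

n(B) = 42.2 / 74.10 = 0.5695 mol
n(J) = 31.5 / 37.05 = 0.8502 mol
selectivity = 0.5695/(0.5695+0.8502) × 100 = 40.11 %

40.1 %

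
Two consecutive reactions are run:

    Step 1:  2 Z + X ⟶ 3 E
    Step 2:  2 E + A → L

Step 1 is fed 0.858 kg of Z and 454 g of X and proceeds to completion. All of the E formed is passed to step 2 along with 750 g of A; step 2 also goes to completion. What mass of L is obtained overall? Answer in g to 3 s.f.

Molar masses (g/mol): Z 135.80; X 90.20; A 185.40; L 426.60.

Step 1:
n(Z) = 0.8580×1000 / 135.80 = 6.318 mol
n(X) = 454.0 / 90.20 = 5.033 mol
n/ν for Z = 6.318/2 = 3.159
n/ν for X = 5.033/1 = 5.033
Smallest n/ν is Z → limiting reagent.
n(E) produced = (3/2) × 6.318 = 9.477 mol
Step 2:
n(E) available = 9.477 mol
n(A) = 750.0 / 185.40 = 4.045 mol
n/ν for E = 9.477/2 = 4.739
n/ν for A = 4.045/1 = 4.045
Smallest n/ν is A → limiting reagent.
n(L) = (1/1) × 4.045 = 4.045 mol
mass = 4.045 × 426.60 = 1726 g

1730 g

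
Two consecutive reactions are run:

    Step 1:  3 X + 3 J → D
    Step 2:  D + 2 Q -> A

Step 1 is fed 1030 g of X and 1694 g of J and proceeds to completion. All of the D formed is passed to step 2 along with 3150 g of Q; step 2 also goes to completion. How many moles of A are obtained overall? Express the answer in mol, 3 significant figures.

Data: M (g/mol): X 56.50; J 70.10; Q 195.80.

Step 1:
n(X) = 1030 / 56.50 = 18.23 mol
n(J) = 1694 / 70.10 = 24.17 mol
n/ν for X = 18.23/3 = 6.077
n/ν for J = 24.17/3 = 8.057
Smallest n/ν is X → limiting reagent.
n(D) produced = (1/3) × 18.23 = 6.077 mol
Step 2:
n(D) available = 6.077 mol
n(Q) = 3150 / 195.80 = 16.09 mol
n/ν for D = 6.077/1 = 6.077
n/ν for Q = 16.09/2 = 8.045
Smallest n/ν is D → limiting reagent.
n(A) = (1/1) × 6.077 = 6.077 mol

6.08 mol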